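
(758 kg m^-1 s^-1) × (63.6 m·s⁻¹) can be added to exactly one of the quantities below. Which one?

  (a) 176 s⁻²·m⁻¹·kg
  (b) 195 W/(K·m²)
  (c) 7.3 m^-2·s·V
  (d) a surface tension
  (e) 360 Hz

Reference: [kg·m⁻¹·s⁻¹] · [m·s⁻¹] = kg·s⁻².
Each option:
  (a) kg·m⁻¹·s⁻²
  (b) W·m⁻²·K⁻¹ = J·s⁻¹·m⁻²·K⁻¹ = kg·s⁻³·K⁻¹
  (c) V·s·m⁻² = J·C⁻¹·s·m⁻² = kg·s⁻²·A⁻¹
  (d) [surface tension] = kg·s⁻²  ← same
  (e) Hz = s⁻¹
Only (d) matches kg·s⁻².

(d)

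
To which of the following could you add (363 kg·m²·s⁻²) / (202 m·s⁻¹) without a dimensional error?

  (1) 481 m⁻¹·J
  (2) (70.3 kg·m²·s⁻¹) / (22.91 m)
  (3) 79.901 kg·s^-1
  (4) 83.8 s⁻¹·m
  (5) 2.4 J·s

(2)

Reference: [kg·m²·s⁻²] / [m·s⁻¹] = kg·m·s⁻¹.
Each option:
  (1) J·m⁻¹ = N·m·m⁻¹ = kg·m·s⁻²
  (2) [kg·m²·s⁻¹] / [m] = kg·m·s⁻¹  ← same
  (3) kg·s⁻¹
  (4) m·s⁻¹
  (5) J·s = N·m·s = kg·m²·s⁻¹
Only (2) matches kg·m·s⁻¹.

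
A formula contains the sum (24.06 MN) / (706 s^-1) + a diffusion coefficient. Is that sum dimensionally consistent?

No

Work out the base dimensions of each:
  (24.06 MN) / (706 s^-1):  [kg·m·s⁻²] / [s⁻¹] = kg·m·s⁻¹
  a diffusion coefficient:  [diffusion coefficient] = m²·s⁻¹
kg·m·s⁻¹ ≠ m²·s⁻¹, so they cannot be added.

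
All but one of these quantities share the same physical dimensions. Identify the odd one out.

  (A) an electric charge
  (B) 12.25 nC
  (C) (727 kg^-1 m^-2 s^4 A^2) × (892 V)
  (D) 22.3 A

(D)

Expand each in SI base units:
  (A) [electric charge] = s·A
  (B) C = s·A
  (C) [kg⁻¹·m⁻²·s⁴·A²] · [kg·m²·s⁻³·A⁻¹] = s·A
  (D) A
All reduce to s·A except (D), which is A.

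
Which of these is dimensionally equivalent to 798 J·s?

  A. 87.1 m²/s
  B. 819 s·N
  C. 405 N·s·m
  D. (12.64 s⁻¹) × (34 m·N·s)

Reference: J·s = N·m·s = kg·m²·s⁻¹.
Each option:
  A. m²·s⁻¹
  B. N·s = kg·m·s⁻²·s = kg·m·s⁻¹
  C. N·m·s = kg·m·s⁻²·m·s = kg·m²·s⁻¹  ← same
  D. [s⁻¹] · [kg·m²·s⁻¹] = kg·m²·s⁻²
Only C. matches kg·m²·s⁻¹.

C.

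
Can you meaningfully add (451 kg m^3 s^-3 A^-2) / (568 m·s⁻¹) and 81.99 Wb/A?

Reduce each to base SI dimensions:
  (451 kg m^3 s^-3 A^-2) / (568 m·s⁻¹):  [kg·m³·s⁻³·A⁻²] / [m·s⁻¹] = kg·m²·s⁻²·A⁻²
  81.99 Wb/A:  Wb·A⁻¹ = V·s·A⁻¹ = kg·m²·s⁻²·A⁻²
Both are kg·m²·s⁻²·A⁻², so they have the same dimensions and can be added.

Yes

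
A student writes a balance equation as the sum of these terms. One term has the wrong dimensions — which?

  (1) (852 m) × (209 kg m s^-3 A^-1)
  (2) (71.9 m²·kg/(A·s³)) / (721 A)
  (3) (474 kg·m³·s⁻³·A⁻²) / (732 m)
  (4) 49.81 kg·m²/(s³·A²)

(1)

Work out the base dimensions of each:
  (1) [m] · [kg·m·s⁻³·A⁻¹] = kg·m²·s⁻³·A⁻¹
  (2) [kg·m²·s⁻³·A⁻¹] / [A] = kg·m²·s⁻³·A⁻²
  (3) [kg·m³·s⁻³·A⁻²] / [m] = kg·m²·s⁻³·A⁻²
  (4) kg·m²·s⁻³·A⁻²
All reduce to kg·m²·s⁻³·A⁻² except (1), which is kg·m²·s⁻³·A⁻¹.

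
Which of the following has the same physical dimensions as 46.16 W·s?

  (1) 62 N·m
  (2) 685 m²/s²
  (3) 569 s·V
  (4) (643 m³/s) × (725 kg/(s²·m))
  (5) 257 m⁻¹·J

Reference: W·s = J·s⁻¹·s = kg·m²·s⁻².
Each option:
  (1) N·m = kg·m·s⁻²·m = kg·m²·s⁻²  ← same
  (2) m²·s⁻²
  (3) V·s = J·C⁻¹·s = kg·m²·s⁻²·A⁻¹
  (4) [m³·s⁻¹] · [kg·m⁻¹·s⁻²] = kg·m²·s⁻³
  (5) J·m⁻¹ = N·m·m⁻¹ = kg·m·s⁻²
Only (1) matches kg·m²·s⁻².

(1)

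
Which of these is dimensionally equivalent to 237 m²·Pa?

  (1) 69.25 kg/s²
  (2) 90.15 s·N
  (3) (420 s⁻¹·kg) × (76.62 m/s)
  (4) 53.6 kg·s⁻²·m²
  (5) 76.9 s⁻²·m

Reference: Pa·m² = N·m⁻²·m² = kg·m·s⁻².
Each option:
  (1) kg·s⁻²
  (2) N·s = kg·m·s⁻²·s = kg·m·s⁻¹
  (3) [kg·s⁻¹] · [m·s⁻¹] = kg·m·s⁻²  ← same
  (4) kg·m²·s⁻²
  (5) m·s⁻²
Only (3) matches kg·m·s⁻².

(3)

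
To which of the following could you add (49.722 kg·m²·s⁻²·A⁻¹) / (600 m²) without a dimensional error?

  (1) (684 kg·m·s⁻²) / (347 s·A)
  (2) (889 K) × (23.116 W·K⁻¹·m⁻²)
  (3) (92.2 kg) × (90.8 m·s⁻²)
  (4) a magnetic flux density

Reference: [kg·m²·s⁻²·A⁻¹] / [m²] = kg·s⁻²·A⁻¹.
Each option:
  (1) [kg·m·s⁻²] / [s·A] = kg·m·s⁻³·A⁻¹
  (2) [K] · [kg·s⁻³·K⁻¹] = kg·s⁻³
  (3) [kg] · [m·s⁻²] = kg·m·s⁻²
  (4) [magnetic flux density] = kg·s⁻²·A⁻¹  ← same
Only (4) matches kg·s⁻²·A⁻¹.

(4)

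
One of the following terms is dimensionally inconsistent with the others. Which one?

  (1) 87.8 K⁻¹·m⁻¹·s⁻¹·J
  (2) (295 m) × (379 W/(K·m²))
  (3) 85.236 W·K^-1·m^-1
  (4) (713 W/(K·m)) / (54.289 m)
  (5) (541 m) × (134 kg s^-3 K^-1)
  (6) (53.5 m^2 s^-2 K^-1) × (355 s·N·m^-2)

Dimensions:
  (1) J·s⁻¹·m⁻¹·K⁻¹ = N·m·s⁻¹·m⁻¹·K⁻¹ = kg·m·s⁻³·K⁻¹
  (2) [m] · [kg·s⁻³·K⁻¹] = kg·m·s⁻³·K⁻¹
  (3) W·m⁻¹·K⁻¹ = J·s⁻¹·m⁻¹·K⁻¹ = kg·m·s⁻³·K⁻¹
  (4) [kg·m·s⁻³·K⁻¹] / [m] = kg·s⁻³·K⁻¹
  (5) [m] · [kg·s⁻³·K⁻¹] = kg·m·s⁻³·K⁻¹
  (6) [m²·s⁻²·K⁻¹] · [kg·m⁻¹·s⁻¹] = kg·m·s⁻³·K⁻¹
All reduce to kg·m·s⁻³·K⁻¹ except (4), which is kg·s⁻³·K⁻¹.

(4)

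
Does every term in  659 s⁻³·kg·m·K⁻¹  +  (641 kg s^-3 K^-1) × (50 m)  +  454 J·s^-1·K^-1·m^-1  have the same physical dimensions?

Yes

Reduce each to base SI dimensions:
  659 s⁻³·kg·m·K⁻¹:  kg·m·s⁻³·K⁻¹
  (641 kg s^-3 K^-1) × (50 m):  [kg·s⁻³·K⁻¹] · [m] = kg·m·s⁻³·K⁻¹
  454 J·s^-1·K^-1·m^-1:  J·s⁻¹·m⁻¹·K⁻¹ = N·m·s⁻¹·m⁻¹·K⁻¹ = kg·m·s⁻³·K⁻¹
Every term reduces to kg·m·s⁻³·K⁻¹.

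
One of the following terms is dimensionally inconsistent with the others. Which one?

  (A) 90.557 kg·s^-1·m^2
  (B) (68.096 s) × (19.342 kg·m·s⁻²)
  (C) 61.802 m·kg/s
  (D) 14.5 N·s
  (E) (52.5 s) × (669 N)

Expand each in SI base units:
  (A) kg·m²·s⁻¹
  (B) [s] · [kg·m·s⁻²] = kg·m·s⁻¹
  (C) kg·m·s⁻¹
  (D) N·s = kg·m·s⁻²·s = kg·m·s⁻¹
  (E) [s] · [kg·m·s⁻²] = kg·m·s⁻¹
All reduce to kg·m·s⁻¹ except (A), which is kg·m²·s⁻¹.

(A)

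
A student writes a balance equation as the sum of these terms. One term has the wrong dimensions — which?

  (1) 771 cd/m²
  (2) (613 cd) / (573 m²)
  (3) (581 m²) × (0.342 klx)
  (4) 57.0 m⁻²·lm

Expand each in SI base units:
  (1) cd·m⁻² = m⁻²·cd
  (2) [cd] / [m²] = m⁻²·cd
  (3) [m²] · [m⁻²·cd] = cd
  (4) lm·m⁻² = cd·m⁻² = m⁻²·cd
All reduce to m⁻²·cd except (3), which is cd.

(3)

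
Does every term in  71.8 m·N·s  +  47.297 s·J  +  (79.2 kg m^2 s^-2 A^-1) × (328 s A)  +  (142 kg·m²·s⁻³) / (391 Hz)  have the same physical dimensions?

No

Reduce each to base SI dimensions:
  71.8 m·N·s:  N·m·s = kg·m·s⁻²·m·s = kg·m²·s⁻¹
  47.297 s·J:  J·s = N·m·s = kg·m²·s⁻¹
  (79.2 kg m^2 s^-2 A^-1) × (328 s A):  [kg·m²·s⁻²·A⁻¹] · [s·A] = kg·m²·s⁻¹
  (142 kg·m²·s⁻³) / (391 Hz):  [kg·m²·s⁻³] / [s⁻¹] = kg·m²·s⁻²
The terms do not share a single dimension (kg·m²·s⁻² vs kg·m²·s⁻¹).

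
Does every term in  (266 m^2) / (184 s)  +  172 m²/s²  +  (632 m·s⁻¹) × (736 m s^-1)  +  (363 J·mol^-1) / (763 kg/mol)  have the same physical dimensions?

No

In SI base units:
  (266 m^2) / (184 s):  [m²] / [s] = m²·s⁻¹
  172 m²/s²:  m²·s⁻²
  (632 m·s⁻¹) × (736 m s^-1):  [m·s⁻¹] · [m·s⁻¹] = m²·s⁻²
  (363 J·mol^-1) / (763 kg/mol):  [kg·m²·s⁻²·mol⁻¹] / [kg·mol⁻¹] = m²·s⁻²
The terms do not share a single dimension (m²·s⁻² vs m²·s⁻¹).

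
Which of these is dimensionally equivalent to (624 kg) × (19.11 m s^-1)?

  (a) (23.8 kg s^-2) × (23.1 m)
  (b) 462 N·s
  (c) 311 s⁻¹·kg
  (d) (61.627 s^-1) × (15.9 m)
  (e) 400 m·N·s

(b)

Reference: [kg] · [m·s⁻¹] = kg·m·s⁻¹.
Each option:
  (a) [kg·s⁻²] · [m] = kg·m·s⁻²
  (b) N·s = kg·m·s⁻²·s = kg·m·s⁻¹  ← same
  (c) kg·s⁻¹
  (d) [s⁻¹] · [m] = m·s⁻¹
  (e) N·m·s = kg·m·s⁻²·m·s = kg·m²·s⁻¹
Only (b) matches kg·m·s⁻¹.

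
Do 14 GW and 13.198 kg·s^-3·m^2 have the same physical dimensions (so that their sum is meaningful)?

Yes

Work out the base dimensions of each:
  14 GW:  W = J·s⁻¹ = kg·m²·s⁻³
  13.198 kg·s^-3·m^2:  kg·m²·s⁻³
Both are kg·m²·s⁻³, so they have the same dimensions and can be added.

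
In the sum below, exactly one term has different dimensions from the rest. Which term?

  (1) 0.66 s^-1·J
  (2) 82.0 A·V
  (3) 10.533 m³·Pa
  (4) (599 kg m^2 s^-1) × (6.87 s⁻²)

Expand each in SI base units:
  (1) J·s⁻¹ = N·m·s⁻¹ = kg·m²·s⁻³
  (2) V·A = J·C⁻¹·A = kg·m²·s⁻³
  (3) Pa·m³ = N·m⁻²·m³ = kg·m²·s⁻²
  (4) [kg·m²·s⁻¹] · [s⁻²] = kg·m²·s⁻³
All reduce to kg·m²·s⁻³ except (3), which is kg·m²·s⁻².

(3)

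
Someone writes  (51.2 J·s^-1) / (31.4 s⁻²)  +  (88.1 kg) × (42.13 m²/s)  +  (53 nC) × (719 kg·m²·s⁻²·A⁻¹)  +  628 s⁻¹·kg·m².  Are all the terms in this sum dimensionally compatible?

Yes

Reduce each to base SI dimensions:
  (51.2 J·s^-1) / (31.4 s⁻²):  [kg·m²·s⁻³] / [s⁻²] = kg·m²·s⁻¹
  (88.1 kg) × (42.13 m²/s):  [kg] · [m²·s⁻¹] = kg·m²·s⁻¹
  (53 nC) × (719 kg·m²·s⁻²·A⁻¹):  [s·A] · [kg·m²·s⁻²·A⁻¹] = kg·m²·s⁻¹
  628 s⁻¹·kg·m²:  kg·m²·s⁻¹
Every term reduces to kg·m²·s⁻¹.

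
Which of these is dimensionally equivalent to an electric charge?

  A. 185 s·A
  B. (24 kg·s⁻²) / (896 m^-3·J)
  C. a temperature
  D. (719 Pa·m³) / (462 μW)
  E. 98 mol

A.

Reference: [electric charge] = s·A.
Each option:
  A. s·A  ← same
  B. [kg·s⁻²] / [kg·m⁻¹·s⁻²] = m
  C. [temperature] = K
  D. [kg·m²·s⁻²] / [kg·m²·s⁻³] = s
  E. mol
Only A. matches s·A.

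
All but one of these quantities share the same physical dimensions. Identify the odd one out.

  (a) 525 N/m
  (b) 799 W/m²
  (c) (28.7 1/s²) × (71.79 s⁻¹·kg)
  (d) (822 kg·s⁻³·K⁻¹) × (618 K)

(a)

Work out the base dimensions of each:
  (a) N·m⁻¹ = kg·m·s⁻²·m⁻¹ = kg·s⁻²
  (b) W·m⁻² = J·s⁻¹·m⁻² = kg·s⁻³
  (c) [s⁻²] · [kg·s⁻¹] = kg·s⁻³
  (d) [kg·s⁻³·K⁻¹] · [K] = kg·s⁻³
All reduce to kg·s⁻³ except (a), which is kg·s⁻².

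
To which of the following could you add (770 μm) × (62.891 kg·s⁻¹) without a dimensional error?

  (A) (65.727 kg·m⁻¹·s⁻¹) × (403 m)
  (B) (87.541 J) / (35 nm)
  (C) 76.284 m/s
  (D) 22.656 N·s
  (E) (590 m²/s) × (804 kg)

Reference: [m] · [kg·s⁻¹] = kg·m·s⁻¹.
Each option:
  (A) [kg·m⁻¹·s⁻¹] · [m] = kg·s⁻¹
  (B) [kg·m²·s⁻²] / [m] = kg·m·s⁻²
  (C) m·s⁻¹
  (D) N·s = kg·m·s⁻²·s = kg·m·s⁻¹  ← same
  (E) [m²·s⁻¹] · [kg] = kg·m²·s⁻¹
Only (D) matches kg·m·s⁻¹.

(D)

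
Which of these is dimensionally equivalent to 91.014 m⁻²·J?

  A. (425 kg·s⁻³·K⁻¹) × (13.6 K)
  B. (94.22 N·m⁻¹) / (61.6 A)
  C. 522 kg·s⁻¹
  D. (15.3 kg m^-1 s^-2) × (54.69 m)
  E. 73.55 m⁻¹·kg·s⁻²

Reference: J·m⁻² = N·m·m⁻² = kg·s⁻².
Each option:
  A. [kg·s⁻³·K⁻¹] · [K] = kg·s⁻³
  B. [kg·s⁻²] / [A] = kg·s⁻²·A⁻¹
  C. kg·s⁻¹
  D. [kg·m⁻¹·s⁻²] · [m] = kg·s⁻²  ← same
  E. kg·m⁻¹·s⁻²
Only D. matches kg·s⁻².

D.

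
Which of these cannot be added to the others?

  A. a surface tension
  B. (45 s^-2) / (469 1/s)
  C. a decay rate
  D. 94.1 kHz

A.

In SI base units:
  A. [surface tension] = kg·s⁻²
  B. [s⁻²] / [s⁻¹] = s⁻¹
  C. [decay rate] = s⁻¹
  D. Hz = s⁻¹
All reduce to s⁻¹ except A., which is kg·s⁻².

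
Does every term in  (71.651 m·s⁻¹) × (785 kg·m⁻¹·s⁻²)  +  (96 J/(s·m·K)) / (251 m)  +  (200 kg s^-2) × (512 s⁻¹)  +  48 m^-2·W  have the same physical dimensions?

No

Dimensions:
  (71.651 m·s⁻¹) × (785 kg·m⁻¹·s⁻²):  [m·s⁻¹] · [kg·m⁻¹·s⁻²] = kg·s⁻³
  (96 J/(s·m·K)) / (251 m):  [kg·m·s⁻³·K⁻¹] / [m] = kg·s⁻³·K⁻¹
  (200 kg s^-2) × (512 s⁻¹):  [kg·s⁻²] · [s⁻¹] = kg·s⁻³
  48 m^-2·W:  W·m⁻² = J·s⁻¹·m⁻² = kg·s⁻³
The terms do not share a single dimension (kg·s⁻³ vs kg·s⁻³·K⁻¹).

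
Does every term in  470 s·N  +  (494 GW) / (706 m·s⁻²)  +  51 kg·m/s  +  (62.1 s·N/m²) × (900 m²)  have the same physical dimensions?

Yes

Work out the base dimensions of each:
  470 s·N:  N·s = kg·m·s⁻²·s = kg·m·s⁻¹
  (494 GW) / (706 m·s⁻²):  [kg·m²·s⁻³] / [m·s⁻²] = kg·m·s⁻¹
  51 kg·m/s:  kg·m·s⁻¹
  (62.1 s·N/m²) × (900 m²):  [kg·m⁻¹·s⁻¹] · [m²] = kg·m·s⁻¹
Every term reduces to kg·m·s⁻¹.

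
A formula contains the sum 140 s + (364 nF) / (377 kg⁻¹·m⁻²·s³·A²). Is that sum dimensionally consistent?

Expand each in SI base units:
  140 s:  s
  (364 nF) / (377 kg⁻¹·m⁻²·s³·A²):  [kg⁻¹·m⁻²·s⁴·A²] / [kg⁻¹·m⁻²·s³·A²] = s
Both are s, so they have the same dimensions and can be added.

Yes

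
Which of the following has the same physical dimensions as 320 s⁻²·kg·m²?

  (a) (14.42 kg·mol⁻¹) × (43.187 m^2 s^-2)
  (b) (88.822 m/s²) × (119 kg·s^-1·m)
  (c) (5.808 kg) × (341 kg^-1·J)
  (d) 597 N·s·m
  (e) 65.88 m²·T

(c)

Reference: kg·m²·s⁻².
Each option:
  (a) [kg·mol⁻¹] · [m²·s⁻²] = kg·m²·s⁻²·mol⁻¹
  (b) [m·s⁻²] · [kg·m·s⁻¹] = kg·m²·s⁻³
  (c) [kg] · [m²·s⁻²] = kg·m²·s⁻²  ← same
  (d) N·m·s = kg·m·s⁻²·m·s = kg·m²·s⁻¹
  (e) T·m² = Wb·m⁻²·m² = kg·m²·s⁻²·A⁻¹
Only (c) matches kg·m²·s⁻².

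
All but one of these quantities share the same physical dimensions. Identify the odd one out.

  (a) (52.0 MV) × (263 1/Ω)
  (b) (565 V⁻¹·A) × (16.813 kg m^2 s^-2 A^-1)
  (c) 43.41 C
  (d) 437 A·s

(a)

Reduce each to base SI dimensions:
  (a) [kg·m²·s⁻³·A⁻¹] · [kg⁻¹·m⁻²·s³·A²] = A
  (b) [kg⁻¹·m⁻²·s³·A²] · [kg·m²·s⁻²·A⁻¹] = s·A
  (c) C = s·A
  (d) A·s = s·A
All reduce to s·A except (a), which is A.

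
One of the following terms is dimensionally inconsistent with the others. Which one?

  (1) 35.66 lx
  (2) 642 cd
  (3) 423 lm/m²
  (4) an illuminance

(2)

Work out the base dimensions of each:
  (1) lx = lm·m⁻² = m⁻²·cd
  (2) cd
  (3) lm·m⁻² = cd·m⁻² = m⁻²·cd
  (4) [illuminance] = m⁻²·cd
All reduce to m⁻²·cd except (2), which is cd.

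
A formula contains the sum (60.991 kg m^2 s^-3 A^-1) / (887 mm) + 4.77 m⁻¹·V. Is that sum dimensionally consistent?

Yes

Dimensions:
  (60.991 kg m^2 s^-3 A^-1) / (887 mm):  [kg·m²·s⁻³·A⁻¹] / [m] = kg·m·s⁻³·A⁻¹
  4.77 m⁻¹·V:  V·m⁻¹ = J·C⁻¹·m⁻¹ = kg·m·s⁻³·A⁻¹
Both are kg·m·s⁻³·A⁻¹, so they have the same dimensions and can be added.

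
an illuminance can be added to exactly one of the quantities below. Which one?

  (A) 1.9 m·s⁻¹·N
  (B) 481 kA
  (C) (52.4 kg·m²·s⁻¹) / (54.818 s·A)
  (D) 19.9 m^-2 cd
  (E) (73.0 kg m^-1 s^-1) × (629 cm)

(D)

Reference: [illuminance] = m⁻²·cd.
Each option:
  (A) N·m·s⁻¹ = kg·m·s⁻²·m·s⁻¹ = kg·m²·s⁻³
  (B) A
  (C) [kg·m²·s⁻¹] / [s·A] = kg·m²·s⁻²·A⁻¹
  (D) m⁻²·cd  ← same
  (E) [kg·m⁻¹·s⁻¹] · [m] = kg·s⁻¹
Only (D) matches m⁻²·cd.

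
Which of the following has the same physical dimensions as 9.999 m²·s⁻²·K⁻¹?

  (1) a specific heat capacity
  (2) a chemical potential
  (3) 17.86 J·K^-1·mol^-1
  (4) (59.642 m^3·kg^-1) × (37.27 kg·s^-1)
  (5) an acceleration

Reference: m²·s⁻²·K⁻¹.
Each option:
  (1) [specific heat capacity] = m²·s⁻²·K⁻¹  ← same
  (2) [chemical potential] = kg·m²·s⁻²·mol⁻¹
  (3) J·mol⁻¹·K⁻¹ = N·m·mol⁻¹·K⁻¹ = kg·m²·s⁻²·K⁻¹·mol⁻¹
  (4) [kg⁻¹·m³] · [kg·s⁻¹] = m³·s⁻¹
  (5) [acceleration] = m·s⁻²
Only (1) matches m²·s⁻²·K⁻¹.

(1)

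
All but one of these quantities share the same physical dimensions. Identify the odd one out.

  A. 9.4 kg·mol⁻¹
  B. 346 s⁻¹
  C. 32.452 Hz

Work out the base dimensions of each:
  A. kg·mol⁻¹
  B. s⁻¹
  C. Hz = s⁻¹
All reduce to s⁻¹ except A., which is kg·mol⁻¹.

A.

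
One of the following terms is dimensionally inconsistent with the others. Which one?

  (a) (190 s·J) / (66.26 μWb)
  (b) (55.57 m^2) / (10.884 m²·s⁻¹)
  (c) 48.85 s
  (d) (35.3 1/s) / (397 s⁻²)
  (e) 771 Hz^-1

(a)

Reduce each to base SI dimensions:
  (a) [kg·m²·s⁻¹] / [kg·m²·s⁻²·A⁻¹] = s·A
  (b) [m²] / [m²·s⁻¹] = s
  (c) s
  (d) [s⁻¹] / [s⁻²] = s
  (e) Hz⁻¹ = (s⁻¹)⁻¹ = s
All reduce to s except (a), which is s·A.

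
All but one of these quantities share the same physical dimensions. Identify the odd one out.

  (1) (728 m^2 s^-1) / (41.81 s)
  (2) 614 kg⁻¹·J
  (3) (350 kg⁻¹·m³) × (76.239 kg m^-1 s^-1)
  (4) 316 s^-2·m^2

(3)

Reduce each to base SI dimensions:
  (1) [m²·s⁻¹] / [s] = m²·s⁻²
  (2) J·kg⁻¹ = N·m·kg⁻¹ = m²·s⁻²
  (3) [kg⁻¹·m³] · [kg·m⁻¹·s⁻¹] = m²·s⁻¹
  (4) m²·s⁻²
All reduce to m²·s⁻² except (3), which is m²·s⁻¹.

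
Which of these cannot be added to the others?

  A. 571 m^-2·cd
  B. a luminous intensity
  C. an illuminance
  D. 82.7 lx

Expand each in SI base units:
  A. cd·m⁻² = m⁻²·cd
  B. [luminous intensity] = cd
  C. [illuminance] = m⁻²·cd
  D. lx = lm·m⁻² = m⁻²·cd
All reduce to m⁻²·cd except B., which is cd.

B.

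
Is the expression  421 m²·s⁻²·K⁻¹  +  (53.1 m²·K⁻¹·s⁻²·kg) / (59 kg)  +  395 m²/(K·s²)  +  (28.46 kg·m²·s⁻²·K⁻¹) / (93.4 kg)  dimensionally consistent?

In SI base units:
  421 m²·s⁻²·K⁻¹:  m²·s⁻²·K⁻¹
  (53.1 m²·K⁻¹·s⁻²·kg) / (59 kg):  [kg·m²·s⁻²·K⁻¹] / [kg] = m²·s⁻²·K⁻¹
  395 m²/(K·s²):  m²·s⁻²·K⁻¹
  (28.46 kg·m²·s⁻²·K⁻¹) / (93.4 kg):  [kg·m²·s⁻²·K⁻¹] / [kg] = m²·s⁻²·K⁻¹
Every term reduces to m²·s⁻²·K⁻¹.

Yes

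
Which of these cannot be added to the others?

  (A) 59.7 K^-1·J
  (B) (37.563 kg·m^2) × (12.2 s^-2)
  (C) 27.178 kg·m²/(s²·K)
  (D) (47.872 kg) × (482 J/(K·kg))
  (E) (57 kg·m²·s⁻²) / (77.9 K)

Expand each in SI base units:
  (A) J·K⁻¹ = N·m·K⁻¹ = kg·m²·s⁻²·K⁻¹
  (B) [kg·m²] · [s⁻²] = kg·m²·s⁻²
  (C) kg·m²·s⁻²·K⁻¹
  (D) [kg] · [m²·s⁻²·K⁻¹] = kg·m²·s⁻²·K⁻¹
  (E) [kg·m²·s⁻²] / [K] = kg·m²·s⁻²·K⁻¹
All reduce to kg·m²·s⁻²·K⁻¹ except (B), which is kg·m²·s⁻².

(B)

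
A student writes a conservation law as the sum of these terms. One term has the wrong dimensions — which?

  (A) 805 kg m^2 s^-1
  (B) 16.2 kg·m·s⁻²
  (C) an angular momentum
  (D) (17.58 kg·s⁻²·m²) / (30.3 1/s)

(B)

Reduce each to base SI dimensions:
  (A) kg·m²·s⁻¹
  (B) kg·m·s⁻²
  (C) [angular momentum] = kg·m²·s⁻¹
  (D) [kg·m²·s⁻²] / [s⁻¹] = kg·m²·s⁻¹
All reduce to kg·m²·s⁻¹ except (B), which is kg·m·s⁻².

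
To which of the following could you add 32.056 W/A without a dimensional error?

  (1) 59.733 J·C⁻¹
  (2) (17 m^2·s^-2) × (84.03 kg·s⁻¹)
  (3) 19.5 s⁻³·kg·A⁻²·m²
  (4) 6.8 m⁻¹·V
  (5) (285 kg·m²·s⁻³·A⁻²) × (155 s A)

Reference: W·A⁻¹ = J·s⁻¹·A⁻¹ = kg·m²·s⁻³·A⁻¹.
Each option:
  (1) J·C⁻¹ = N·m·(s·A)⁻¹ = kg·m²·s⁻³·A⁻¹  ← same
  (2) [m²·s⁻²] · [kg·s⁻¹] = kg·m²·s⁻³
  (3) kg·m²·s⁻³·A⁻²
  (4) V·m⁻¹ = J·C⁻¹·m⁻¹ = kg·m·s⁻³·A⁻¹
  (5) [kg·m²·s⁻³·A⁻²] · [s·A] = kg·m²·s⁻²·A⁻¹
Only (1) matches kg·m²·s⁻³·A⁻¹.

(1)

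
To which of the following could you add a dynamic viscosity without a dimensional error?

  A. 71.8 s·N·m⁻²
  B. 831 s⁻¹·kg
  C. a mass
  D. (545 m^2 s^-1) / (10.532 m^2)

Reference: [dynamic viscosity] = kg·m⁻¹·s⁻¹.
Each option:
  A. N·s·m⁻² = kg·m·s⁻²·s·m⁻² = kg·m⁻¹·s⁻¹  ← same
  B. kg·s⁻¹
  C. [mass] = kg
  D. [m²·s⁻¹] / [m²] = s⁻¹
Only A. matches kg·m⁻¹·s⁻¹.

A.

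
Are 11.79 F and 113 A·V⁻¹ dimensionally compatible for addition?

No

In SI base units:
  11.79 F:  F = C·V⁻¹ = kg⁻¹·m⁻²·s⁴·A²
  113 A·V⁻¹:  A·V⁻¹ = A·(J·C⁻¹)⁻¹ = kg⁻¹·m⁻²·s³·A²
kg⁻¹·m⁻²·s⁴·A² ≠ kg⁻¹·m⁻²·s³·A², so they cannot be added.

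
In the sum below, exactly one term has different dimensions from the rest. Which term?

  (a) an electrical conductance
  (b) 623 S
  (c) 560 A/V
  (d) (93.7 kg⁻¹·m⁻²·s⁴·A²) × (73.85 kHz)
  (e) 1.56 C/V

(e)

Dimensions:
  (a) [electrical conductance] = kg⁻¹·m⁻²·s³·A²
  (b) S = Ω⁻¹ = kg⁻¹·m⁻²·s³·A²
  (c) A·V⁻¹ = A·(J·C⁻¹)⁻¹ = kg⁻¹·m⁻²·s³·A²
  (d) [kg⁻¹·m⁻²·s⁴·A²] · [s⁻¹] = kg⁻¹·m⁻²·s³·A²
  (e) C·V⁻¹ = s·A·(J·C⁻¹)⁻¹ = kg⁻¹·m⁻²·s⁴·A²
All reduce to kg⁻¹·m⁻²·s³·A² except (e), which is kg⁻¹·m⁻²·s⁴·A².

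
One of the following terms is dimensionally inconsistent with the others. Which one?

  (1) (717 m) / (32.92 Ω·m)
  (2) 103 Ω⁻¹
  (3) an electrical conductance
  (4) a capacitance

(4)

Expand each in SI base units:
  (1) [m] / [kg·m³·s⁻³·A⁻²] = kg⁻¹·m⁻²·s³·A²
  (2) Ω⁻¹ = (V·A⁻¹)⁻¹ = kg⁻¹·m⁻²·s³·A²
  (3) [electrical conductance] = kg⁻¹·m⁻²·s³·A²
  (4) [capacitance] = kg⁻¹·m⁻²·s⁴·A²
All reduce to kg⁻¹·m⁻²·s³·A² except (4), which is kg⁻¹·m⁻²·s⁴·A².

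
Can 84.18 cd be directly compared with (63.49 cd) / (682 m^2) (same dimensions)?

No

Work out the base dimensions of each:
  84.18 cd:  cd
  (63.49 cd) / (682 m^2):  [cd] / [m²] = m⁻²·cd
cd ≠ m⁻²·cd, so they cannot be added.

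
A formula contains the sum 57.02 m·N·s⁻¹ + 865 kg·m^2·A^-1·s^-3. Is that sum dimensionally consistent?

In SI base units:
  57.02 m·N·s⁻¹:  N·m·s⁻¹ = kg·m·s⁻²·m·s⁻¹ = kg·m²·s⁻³
  865 kg·m^2·A^-1·s^-3:  kg·m²·s⁻³·A⁻¹
kg·m²·s⁻³ ≠ kg·m²·s⁻³·A⁻¹, so they cannot be added.

No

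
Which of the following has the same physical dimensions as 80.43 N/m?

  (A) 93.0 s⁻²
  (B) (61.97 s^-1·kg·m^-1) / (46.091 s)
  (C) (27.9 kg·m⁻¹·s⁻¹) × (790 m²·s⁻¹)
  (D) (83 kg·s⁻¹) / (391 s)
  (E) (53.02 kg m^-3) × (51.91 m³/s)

Reference: N·m⁻¹ = kg·m·s⁻²·m⁻¹ = kg·s⁻².
Each option:
  (A) s⁻²
  (B) [kg·m⁻¹·s⁻¹] / [s] = kg·m⁻¹·s⁻²
  (C) [kg·m⁻¹·s⁻¹] · [m²·s⁻¹] = kg·m·s⁻²
  (D) [kg·s⁻¹] / [s] = kg·s⁻²  ← same
  (E) [kg·m⁻³] · [m³·s⁻¹] = kg·s⁻¹
Only (D) matches kg·s⁻².

(D)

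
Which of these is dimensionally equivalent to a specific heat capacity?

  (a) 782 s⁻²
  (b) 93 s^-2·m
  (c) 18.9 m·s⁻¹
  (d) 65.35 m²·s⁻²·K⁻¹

Reference: [specific heat capacity] = m²·s⁻²·K⁻¹.
Each option:
  (a) s⁻²
  (b) m·s⁻²
  (c) m·s⁻¹
  (d) m²·s⁻²·K⁻¹  ← same
Only (d) matches m²·s⁻²·K⁻¹.

(d)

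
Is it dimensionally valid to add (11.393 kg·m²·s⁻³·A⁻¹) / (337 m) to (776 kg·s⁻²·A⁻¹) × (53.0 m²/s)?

Expand each in SI base units:
  (11.393 kg·m²·s⁻³·A⁻¹) / (337 m):  [kg·m²·s⁻³·A⁻¹] / [m] = kg·m·s⁻³·A⁻¹
  (776 kg·s⁻²·A⁻¹) × (53.0 m²/s):  [kg·s⁻²·A⁻¹] · [m²·s⁻¹] = kg·m²·s⁻³·A⁻¹
kg·m·s⁻³·A⁻¹ ≠ kg·m²·s⁻³·A⁻¹, so they cannot be added.

No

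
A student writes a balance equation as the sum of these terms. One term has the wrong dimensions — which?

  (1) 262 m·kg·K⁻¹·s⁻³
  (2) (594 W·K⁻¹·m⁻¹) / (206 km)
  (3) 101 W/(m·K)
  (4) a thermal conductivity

Dimensions:
  (1) kg·m·s⁻³·K⁻¹
  (2) [kg·m·s⁻³·K⁻¹] / [m] = kg·s⁻³·K⁻¹
  (3) W·m⁻¹·K⁻¹ = J·s⁻¹·m⁻¹·K⁻¹ = kg·m·s⁻³·K⁻¹
  (4) [thermal conductivity] = kg·m·s⁻³·K⁻¹
All reduce to kg·m·s⁻³·K⁻¹ except (2), which is kg·s⁻³·K⁻¹.

(2)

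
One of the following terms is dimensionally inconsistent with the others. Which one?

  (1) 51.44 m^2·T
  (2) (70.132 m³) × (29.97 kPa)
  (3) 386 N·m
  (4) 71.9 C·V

Reduce each to base SI dimensions:
  (1) T·m² = Wb·m⁻²·m² = kg·m²·s⁻²·A⁻¹
  (2) [m³] · [kg·m⁻¹·s⁻²] = kg·m²·s⁻²
  (3) N·m = kg·m·s⁻²·m = kg·m²·s⁻²
  (4) C·V = s·A·J·C⁻¹ = kg·m²·s⁻²
All reduce to kg·m²·s⁻² except (1), which is kg·m²·s⁻²·A⁻¹.

(1)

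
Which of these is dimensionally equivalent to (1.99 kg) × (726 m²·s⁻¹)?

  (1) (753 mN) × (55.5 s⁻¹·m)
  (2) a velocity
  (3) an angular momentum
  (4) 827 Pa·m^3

(3)

Reference: [kg] · [m²·s⁻¹] = kg·m²·s⁻¹.
Each option:
  (1) [kg·m·s⁻²] · [m·s⁻¹] = kg·m²·s⁻³
  (2) [velocity] = m·s⁻¹
  (3) [angular momentum] = kg·m²·s⁻¹  ← same
  (4) Pa·m³ = N·m⁻²·m³ = kg·m²·s⁻²
Only (3) matches kg·m²·s⁻¹.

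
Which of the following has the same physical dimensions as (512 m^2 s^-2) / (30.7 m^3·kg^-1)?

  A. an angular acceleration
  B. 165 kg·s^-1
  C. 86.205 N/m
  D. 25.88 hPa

Reference: [m²·s⁻²] / [kg⁻¹·m³] = kg·m⁻¹·s⁻².
Each option:
  A. [angular acceleration] = s⁻²
  B. kg·s⁻¹
  C. N·m⁻¹ = kg·m·s⁻²·m⁻¹ = kg·s⁻²
  D. Pa = N·m⁻² = kg·m⁻¹·s⁻²  ← same
Only D. matches kg·m⁻¹·s⁻².

D.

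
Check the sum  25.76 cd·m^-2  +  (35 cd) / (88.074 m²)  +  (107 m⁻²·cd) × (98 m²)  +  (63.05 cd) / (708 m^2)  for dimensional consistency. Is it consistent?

No

In SI base units:
  25.76 cd·m^-2:  cd·m⁻² = m⁻²·cd
  (35 cd) / (88.074 m²):  [cd] / [m²] = m⁻²·cd
  (107 m⁻²·cd) × (98 m²):  [m⁻²·cd] · [m²] = cd
  (63.05 cd) / (708 m^2):  [cd] / [m²] = m⁻²·cd
The terms do not share a single dimension (cd vs m⁻²·cd).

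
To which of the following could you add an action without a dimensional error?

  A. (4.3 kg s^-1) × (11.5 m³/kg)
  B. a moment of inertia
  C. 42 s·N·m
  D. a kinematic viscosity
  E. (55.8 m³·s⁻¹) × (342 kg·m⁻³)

C.

Reference: [action] = kg·m²·s⁻¹.
Each option:
  A. [kg·s⁻¹] · [kg⁻¹·m³] = m³·s⁻¹
  B. [moment of inertia] = kg·m²
  C. N·m·s = kg·m·s⁻²·m·s = kg·m²·s⁻¹  ← same
  D. [kinematic viscosity] = m²·s⁻¹
  E. [m³·s⁻¹] · [kg·m⁻³] = kg·s⁻¹
Only C. matches kg·m²·s⁻¹.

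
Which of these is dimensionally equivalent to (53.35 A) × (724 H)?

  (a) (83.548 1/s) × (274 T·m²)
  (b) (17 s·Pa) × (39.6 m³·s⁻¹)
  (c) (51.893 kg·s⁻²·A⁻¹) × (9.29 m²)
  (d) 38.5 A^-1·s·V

Reference: [A] · [kg·m²·s⁻²·A⁻²] = kg·m²·s⁻²·A⁻¹.
Each option:
  (a) [s⁻¹] · [kg·m²·s⁻²·A⁻¹] = kg·m²·s⁻³·A⁻¹
  (b) [kg·m⁻¹·s⁻¹] · [m³·s⁻¹] = kg·m²·s⁻²
  (c) [kg·s⁻²·A⁻¹] · [m²] = kg·m²·s⁻²·A⁻¹  ← same
  (d) V·s·A⁻¹ = J·C⁻¹·s·A⁻¹ = kg·m²·s⁻²·A⁻²
Only (c) matches kg·m²·s⁻²·A⁻¹.

(c)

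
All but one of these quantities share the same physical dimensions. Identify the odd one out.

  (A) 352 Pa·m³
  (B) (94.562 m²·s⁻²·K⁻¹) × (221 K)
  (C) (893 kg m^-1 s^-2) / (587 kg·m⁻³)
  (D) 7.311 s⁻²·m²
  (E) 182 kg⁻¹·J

Expand each in SI base units:
  (A) Pa·m³ = N·m⁻²·m³ = kg·m²·s⁻²
  (B) [m²·s⁻²·K⁻¹] · [K] = m²·s⁻²
  (C) [kg·m⁻¹·s⁻²] / [kg·m⁻³] = m²·s⁻²
  (D) m²·s⁻²
  (E) J·kg⁻¹ = N·m·kg⁻¹ = m²·s⁻²
All reduce to m²·s⁻² except (A), which is kg·m²·s⁻².

(A)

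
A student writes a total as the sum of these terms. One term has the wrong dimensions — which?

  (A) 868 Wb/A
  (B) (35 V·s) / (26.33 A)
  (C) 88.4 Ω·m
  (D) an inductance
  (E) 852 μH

Reduce each to base SI dimensions:
  (A) Wb·A⁻¹ = V·s·A⁻¹ = kg·m²·s⁻²·A⁻²
  (B) [kg·m²·s⁻²·A⁻¹] / [A] = kg·m²·s⁻²·A⁻²
  (C) Ω·m = V·A⁻¹·m = kg·m³·s⁻³·A⁻²
  (D) [inductance] = kg·m²·s⁻²·A⁻²
  (E) H = V·s·A⁻¹ = kg·m²·s⁻²·A⁻²
All reduce to kg·m²·s⁻²·A⁻² except (C), which is kg·m³·s⁻³·A⁻².

(C)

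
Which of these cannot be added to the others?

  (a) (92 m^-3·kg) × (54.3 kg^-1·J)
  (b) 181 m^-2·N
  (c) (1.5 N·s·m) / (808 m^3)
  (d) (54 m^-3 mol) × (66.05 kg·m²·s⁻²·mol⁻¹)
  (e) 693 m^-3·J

(c)

Work out the base dimensions of each:
  (a) [kg·m⁻³] · [m²·s⁻²] = kg·m⁻¹·s⁻²
  (b) N·m⁻² = kg·m·s⁻²·m⁻² = kg·m⁻¹·s⁻²
  (c) [kg·m²·s⁻¹] / [m³] = kg·m⁻¹·s⁻¹
  (d) [m⁻³·mol] · [kg·m²·s⁻²·mol⁻¹] = kg·m⁻¹·s⁻²
  (e) J·m⁻³ = N·m·m⁻³ = kg·m⁻¹·s⁻²
All reduce to kg·m⁻¹·s⁻² except (c), which is kg·m⁻¹·s⁻¹.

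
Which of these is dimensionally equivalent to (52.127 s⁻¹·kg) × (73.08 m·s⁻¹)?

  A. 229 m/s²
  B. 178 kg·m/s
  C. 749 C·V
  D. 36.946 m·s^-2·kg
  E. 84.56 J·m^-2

D.

Reference: [kg·s⁻¹] · [m·s⁻¹] = kg·m·s⁻².
Each option:
  A. m·s⁻²
  B. kg·m·s⁻¹
  C. C·V = s·A·J·C⁻¹ = kg·m²·s⁻²
  D. kg·m·s⁻²  ← same
  E. J·m⁻² = N·m·m⁻² = kg·s⁻²
Only D. matches kg·m·s⁻².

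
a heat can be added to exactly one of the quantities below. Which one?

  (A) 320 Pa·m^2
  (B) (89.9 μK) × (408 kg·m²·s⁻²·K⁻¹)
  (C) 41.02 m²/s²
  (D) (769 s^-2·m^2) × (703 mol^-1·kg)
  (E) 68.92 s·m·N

Reference: [heat] = kg·m²·s⁻².
Each option:
  (A) Pa·m² = N·m⁻²·m² = kg·m·s⁻²
  (B) [K] · [kg·m²·s⁻²·K⁻¹] = kg·m²·s⁻²  ← same
  (C) m²·s⁻²
  (D) [m²·s⁻²] · [kg·mol⁻¹] = kg·m²·s⁻²·mol⁻¹
  (E) N·m·s = kg·m·s⁻²·m·s = kg·m²·s⁻¹
Only (B) matches kg·m²·s⁻².

(B)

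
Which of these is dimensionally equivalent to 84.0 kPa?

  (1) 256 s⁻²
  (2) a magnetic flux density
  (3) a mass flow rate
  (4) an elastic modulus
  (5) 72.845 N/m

(4)

Reference: Pa = N·m⁻² = kg·m⁻¹·s⁻².
Each option:
  (1) s⁻²
  (2) [magnetic flux density] = kg·s⁻²·A⁻¹
  (3) [mass flow rate] = kg·s⁻¹
  (4) [elastic modulus] = kg·m⁻¹·s⁻²  ← same
  (5) N·m⁻¹ = kg·m·s⁻²·m⁻¹ = kg·s⁻²
Only (4) matches kg·m⁻¹·s⁻².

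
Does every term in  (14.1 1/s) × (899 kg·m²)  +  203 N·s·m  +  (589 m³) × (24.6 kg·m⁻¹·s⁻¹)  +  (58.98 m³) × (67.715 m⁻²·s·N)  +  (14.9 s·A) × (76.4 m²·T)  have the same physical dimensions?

Yes

Reduce each to base SI dimensions:
  (14.1 1/s) × (899 kg·m²):  [s⁻¹] · [kg·m²] = kg·m²·s⁻¹
  203 N·s·m:  N·m·s = kg·m·s⁻²·m·s = kg·m²·s⁻¹
  (589 m³) × (24.6 kg·m⁻¹·s⁻¹):  [m³] · [kg·m⁻¹·s⁻¹] = kg·m²·s⁻¹
  (58.98 m³) × (67.715 m⁻²·s·N):  [m³] · [kg·m⁻¹·s⁻¹] = kg·m²·s⁻¹
  (14.9 s·A) × (76.4 m²·T):  [s·A] · [kg·m²·s⁻²·A⁻¹] = kg·m²·s⁻¹
Every term reduces to kg·m²·s⁻¹.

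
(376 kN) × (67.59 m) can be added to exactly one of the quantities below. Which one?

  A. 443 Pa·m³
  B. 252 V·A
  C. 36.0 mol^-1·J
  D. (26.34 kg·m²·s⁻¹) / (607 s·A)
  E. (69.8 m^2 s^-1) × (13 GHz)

Reference: [kg·m·s⁻²] · [m] = kg·m²·s⁻².
Each option:
  A. Pa·m³ = N·m⁻²·m³ = kg·m²·s⁻²  ← same
  B. V·A = J·C⁻¹·A = kg·m²·s⁻³
  C. J·mol⁻¹ = N·m·mol⁻¹ = kg·m²·s⁻²·mol⁻¹
  D. [kg·m²·s⁻¹] / [s·A] = kg·m²·s⁻²·A⁻¹
  E. [m²·s⁻¹] · [s⁻¹] = m²·s⁻²
Only A. matches kg·m²·s⁻².

A.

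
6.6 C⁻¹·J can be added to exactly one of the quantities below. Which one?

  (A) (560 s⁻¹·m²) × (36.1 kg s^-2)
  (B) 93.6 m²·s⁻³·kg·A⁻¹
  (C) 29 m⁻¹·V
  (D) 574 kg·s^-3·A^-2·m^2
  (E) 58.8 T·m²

(B)

Reference: J·C⁻¹ = N·m·(s·A)⁻¹ = kg·m²·s⁻³·A⁻¹.
Each option:
  (A) [m²·s⁻¹] · [kg·s⁻²] = kg·m²·s⁻³
  (B) kg·m²·s⁻³·A⁻¹  ← same
  (C) V·m⁻¹ = J·C⁻¹·m⁻¹ = kg·m·s⁻³·A⁻¹
  (D) kg·m²·s⁻³·A⁻²
  (E) T·m² = Wb·m⁻²·m² = kg·m²·s⁻²·A⁻¹
Only (B) matches kg·m²·s⁻³·A⁻¹.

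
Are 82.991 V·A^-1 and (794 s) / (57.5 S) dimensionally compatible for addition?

No

Work out the base dimensions of each:
  82.991 V·A^-1:  V·A⁻¹ = J·C⁻¹·A⁻¹ = kg·m²·s⁻³·A⁻²
  (794 s) / (57.5 S):  [s] / [kg⁻¹·m⁻²·s³·A²] = kg·m²·s⁻²·A⁻²
kg·m²·s⁻³·A⁻² ≠ kg·m²·s⁻²·A⁻², so they cannot be added.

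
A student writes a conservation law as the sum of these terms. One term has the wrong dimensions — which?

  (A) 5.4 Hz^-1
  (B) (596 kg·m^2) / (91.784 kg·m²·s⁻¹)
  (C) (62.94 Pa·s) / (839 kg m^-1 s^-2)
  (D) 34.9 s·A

In SI base units:
  (A) Hz⁻¹ = (s⁻¹)⁻¹ = s
  (B) [kg·m²] / [kg·m²·s⁻¹] = s
  (C) [kg·m⁻¹·s⁻¹] / [kg·m⁻¹·s⁻²] = s
  (D) A·s = s·A
All reduce to s except (D), which is s·A.

(D)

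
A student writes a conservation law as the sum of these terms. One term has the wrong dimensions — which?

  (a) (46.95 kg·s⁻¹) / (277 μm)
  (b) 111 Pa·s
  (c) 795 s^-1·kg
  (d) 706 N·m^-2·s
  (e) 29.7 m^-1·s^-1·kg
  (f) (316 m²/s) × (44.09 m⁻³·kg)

Dimensions:
  (a) [kg·s⁻¹] / [m] = kg·m⁻¹·s⁻¹
  (b) Pa·s = N·m⁻²·s = kg·m⁻¹·s⁻¹
  (c) kg·s⁻¹
  (d) N·s·m⁻² = kg·m·s⁻²·s·m⁻² = kg·m⁻¹·s⁻¹
  (e) kg·m⁻¹·s⁻¹
  (f) [m²·s⁻¹] · [kg·m⁻³] = kg·m⁻¹·s⁻¹
All reduce to kg·m⁻¹·s⁻¹ except (c), which is kg·s⁻¹.

(c)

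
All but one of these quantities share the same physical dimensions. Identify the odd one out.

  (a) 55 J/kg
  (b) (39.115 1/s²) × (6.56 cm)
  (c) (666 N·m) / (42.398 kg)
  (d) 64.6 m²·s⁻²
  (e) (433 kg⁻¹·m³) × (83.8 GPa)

Dimensions:
  (a) J·kg⁻¹ = N·m·kg⁻¹ = m²·s⁻²
  (b) [s⁻²] · [m] = m·s⁻²
  (c) [kg·m²·s⁻²] / [kg] = m²·s⁻²
  (d) m²·s⁻²
  (e) [kg⁻¹·m³] · [kg·m⁻¹·s⁻²] = m²·s⁻²
All reduce to m²·s⁻² except (b), which is m·s⁻².

(b)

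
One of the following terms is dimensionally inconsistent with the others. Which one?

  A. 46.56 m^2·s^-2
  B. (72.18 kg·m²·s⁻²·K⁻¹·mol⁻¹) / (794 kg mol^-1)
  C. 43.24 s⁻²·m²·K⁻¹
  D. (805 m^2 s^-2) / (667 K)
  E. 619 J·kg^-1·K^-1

Expand each in SI base units:
  A. m²·s⁻²
  B. [kg·m²·s⁻²·K⁻¹·mol⁻¹] / [kg·mol⁻¹] = m²·s⁻²·K⁻¹
  C. m²·s⁻²·K⁻¹
  D. [m²·s⁻²] / [K] = m²·s⁻²·K⁻¹
  E. J·kg⁻¹·K⁻¹ = N·m·kg⁻¹·K⁻¹ = m²·s⁻²·K⁻¹
All reduce to m²·s⁻²·K⁻¹ except A., which is m²·s⁻².

A.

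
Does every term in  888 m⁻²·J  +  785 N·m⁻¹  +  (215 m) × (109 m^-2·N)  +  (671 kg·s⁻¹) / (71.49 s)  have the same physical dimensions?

In SI base units:
  888 m⁻²·J:  J·m⁻² = N·m·m⁻² = kg·s⁻²
  785 N·m⁻¹:  N·m⁻¹ = kg·m·s⁻²·m⁻¹ = kg·s⁻²
  (215 m) × (109 m^-2·N):  [m] · [kg·m⁻¹·s⁻²] = kg·s⁻²
  (671 kg·s⁻¹) / (71.49 s):  [kg·s⁻¹] / [s] = kg·s⁻²
Every term reduces to kg·s⁻².

Yes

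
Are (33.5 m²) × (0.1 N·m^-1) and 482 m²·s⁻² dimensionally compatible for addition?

Dimensions:
  (33.5 m²) × (0.1 N·m^-1):  [m²] · [kg·s⁻²] = kg·m²·s⁻²
  482 m²·s⁻²:  m²·s⁻²
kg·m²·s⁻² ≠ m²·s⁻², so they cannot be added.

No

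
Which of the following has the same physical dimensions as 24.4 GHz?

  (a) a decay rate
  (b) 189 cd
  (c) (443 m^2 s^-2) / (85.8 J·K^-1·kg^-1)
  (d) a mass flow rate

Reference: Hz = s⁻¹.
Each option:
  (a) [decay rate] = s⁻¹  ← same
  (b) cd
  (c) [m²·s⁻²] / [m²·s⁻²·K⁻¹] = K
  (d) [mass flow rate] = kg·s⁻¹
Only (a) matches s⁻¹.

(a)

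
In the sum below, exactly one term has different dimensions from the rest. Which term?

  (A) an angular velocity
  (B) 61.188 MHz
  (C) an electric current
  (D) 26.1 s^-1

(C)

Work out the base dimensions of each:
  (A) [angular velocity] = s⁻¹
  (B) Hz = s⁻¹
  (C) [electric current] = A
  (D) s⁻¹
All reduce to s⁻¹ except (C), which is A.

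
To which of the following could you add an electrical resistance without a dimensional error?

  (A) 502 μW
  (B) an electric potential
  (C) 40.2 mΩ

(C)

Reference: [electrical resistance] = kg·m²·s⁻³·A⁻².
Each option:
  (A) W = J·s⁻¹ = kg·m²·s⁻³
  (B) [electric potential] = kg·m²·s⁻³·A⁻¹
  (C) Ω = V·A⁻¹ = kg·m²·s⁻³·A⁻²  ← same
Only (C) matches kg·m²·s⁻³·A⁻².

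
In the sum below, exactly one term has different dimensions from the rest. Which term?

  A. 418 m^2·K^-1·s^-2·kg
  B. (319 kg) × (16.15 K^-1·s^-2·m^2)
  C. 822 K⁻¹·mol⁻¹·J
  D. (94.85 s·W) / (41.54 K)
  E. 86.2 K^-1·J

Expand each in SI base units:
  A. kg·m²·s⁻²·K⁻¹
  B. [kg] · [m²·s⁻²·K⁻¹] = kg·m²·s⁻²·K⁻¹
  C. J·mol⁻¹·K⁻¹ = N·m·mol⁻¹·K⁻¹ = kg·m²·s⁻²·K⁻¹·mol⁻¹
  D. [kg·m²·s⁻²] / [K] = kg·m²·s⁻²·K⁻¹
  E. J·K⁻¹ = N·m·K⁻¹ = kg·m²·s⁻²·K⁻¹
All reduce to kg·m²·s⁻²·K⁻¹ except C., which is kg·m²·s⁻²·K⁻¹·mol⁻¹.

C.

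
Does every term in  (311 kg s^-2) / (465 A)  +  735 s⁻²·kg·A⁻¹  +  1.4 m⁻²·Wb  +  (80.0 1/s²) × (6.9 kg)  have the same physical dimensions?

No

Expand each in SI base units:
  (311 kg s^-2) / (465 A):  [kg·s⁻²] / [A] = kg·s⁻²·A⁻¹
  735 s⁻²·kg·A⁻¹:  kg·s⁻²·A⁻¹
  1.4 m⁻²·Wb:  Wb·m⁻² = V·s·m⁻² = kg·s⁻²·A⁻¹
  (80.0 1/s²) × (6.9 kg):  [s⁻²] · [kg] = kg·s⁻²
The terms do not share a single dimension (kg·s⁻² vs kg·s⁻²·A⁻¹).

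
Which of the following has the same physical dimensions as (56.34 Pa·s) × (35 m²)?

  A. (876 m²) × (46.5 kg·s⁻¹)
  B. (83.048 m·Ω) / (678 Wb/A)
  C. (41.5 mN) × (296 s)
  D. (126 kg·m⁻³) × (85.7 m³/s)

C.

Reference: [kg·m⁻¹·s⁻¹] · [m²] = kg·m·s⁻¹.
Each option:
  A. [m²] · [kg·s⁻¹] = kg·m²·s⁻¹
  B. [kg·m³·s⁻³·A⁻²] / [kg·m²·s⁻²·A⁻²] = m·s⁻¹
  C. [kg·m·s⁻²] · [s] = kg·m·s⁻¹  ← same
  D. [kg·m⁻³] · [m³·s⁻¹] = kg·s⁻¹
Only C. matches kg·m·s⁻¹.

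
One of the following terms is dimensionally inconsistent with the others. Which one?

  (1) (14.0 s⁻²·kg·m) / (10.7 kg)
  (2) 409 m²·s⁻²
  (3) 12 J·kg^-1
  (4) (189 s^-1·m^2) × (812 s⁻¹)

Work out the base dimensions of each:
  (1) [kg·m·s⁻²] / [kg] = m·s⁻²
  (2) m²·s⁻²
  (3) J·kg⁻¹ = N·m·kg⁻¹ = m²·s⁻²
  (4) [m²·s⁻¹] · [s⁻¹] = m²·s⁻²
All reduce to m²·s⁻² except (1), which is m·s⁻².

(1)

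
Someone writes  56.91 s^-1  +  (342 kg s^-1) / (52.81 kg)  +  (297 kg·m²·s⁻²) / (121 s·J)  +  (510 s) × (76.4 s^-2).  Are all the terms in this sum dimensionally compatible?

Expand each in SI base units:
  56.91 s^-1:  s⁻¹
  (342 kg s^-1) / (52.81 kg):  [kg·s⁻¹] / [kg] = s⁻¹
  (297 kg·m²·s⁻²) / (121 s·J):  [kg·m²·s⁻²] / [kg·m²·s⁻¹] = s⁻¹
  (510 s) × (76.4 s^-2):  [s] · [s⁻²] = s⁻¹
Every term reduces to s⁻¹.

Yes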